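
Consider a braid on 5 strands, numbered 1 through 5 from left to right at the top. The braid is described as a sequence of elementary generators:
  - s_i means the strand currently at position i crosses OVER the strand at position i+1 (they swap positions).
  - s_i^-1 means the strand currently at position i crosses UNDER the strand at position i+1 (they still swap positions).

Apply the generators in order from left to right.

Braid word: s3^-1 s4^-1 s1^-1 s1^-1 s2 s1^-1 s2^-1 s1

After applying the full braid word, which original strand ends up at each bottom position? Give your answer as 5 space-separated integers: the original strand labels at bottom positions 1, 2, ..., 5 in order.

Gen 1 (s3^-1): strand 3 crosses under strand 4. Perm now: [1 2 4 3 5]
Gen 2 (s4^-1): strand 3 crosses under strand 5. Perm now: [1 2 4 5 3]
Gen 3 (s1^-1): strand 1 crosses under strand 2. Perm now: [2 1 4 5 3]
Gen 4 (s1^-1): strand 2 crosses under strand 1. Perm now: [1 2 4 5 3]
Gen 5 (s2): strand 2 crosses over strand 4. Perm now: [1 4 2 5 3]
Gen 6 (s1^-1): strand 1 crosses under strand 4. Perm now: [4 1 2 5 3]
Gen 7 (s2^-1): strand 1 crosses under strand 2. Perm now: [4 2 1 5 3]
Gen 8 (s1): strand 4 crosses over strand 2. Perm now: [2 4 1 5 3]

Answer: 2 4 1 5 3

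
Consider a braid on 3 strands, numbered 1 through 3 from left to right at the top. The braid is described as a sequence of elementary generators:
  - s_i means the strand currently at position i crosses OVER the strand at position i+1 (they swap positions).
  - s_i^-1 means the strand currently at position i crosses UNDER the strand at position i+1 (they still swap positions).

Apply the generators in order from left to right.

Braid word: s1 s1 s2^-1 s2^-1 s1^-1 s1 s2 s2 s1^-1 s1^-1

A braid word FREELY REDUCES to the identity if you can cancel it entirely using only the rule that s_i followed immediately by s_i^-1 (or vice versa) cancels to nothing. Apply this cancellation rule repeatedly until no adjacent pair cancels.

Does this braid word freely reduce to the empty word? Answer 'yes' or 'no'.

Gen 1 (s1): push. Stack: [s1]
Gen 2 (s1): push. Stack: [s1 s1]
Gen 3 (s2^-1): push. Stack: [s1 s1 s2^-1]
Gen 4 (s2^-1): push. Stack: [s1 s1 s2^-1 s2^-1]
Gen 5 (s1^-1): push. Stack: [s1 s1 s2^-1 s2^-1 s1^-1]
Gen 6 (s1): cancels prior s1^-1. Stack: [s1 s1 s2^-1 s2^-1]
Gen 7 (s2): cancels prior s2^-1. Stack: [s1 s1 s2^-1]
Gen 8 (s2): cancels prior s2^-1. Stack: [s1 s1]
Gen 9 (s1^-1): cancels prior s1. Stack: [s1]
Gen 10 (s1^-1): cancels prior s1. Stack: []
Reduced word: (empty)

Answer: yes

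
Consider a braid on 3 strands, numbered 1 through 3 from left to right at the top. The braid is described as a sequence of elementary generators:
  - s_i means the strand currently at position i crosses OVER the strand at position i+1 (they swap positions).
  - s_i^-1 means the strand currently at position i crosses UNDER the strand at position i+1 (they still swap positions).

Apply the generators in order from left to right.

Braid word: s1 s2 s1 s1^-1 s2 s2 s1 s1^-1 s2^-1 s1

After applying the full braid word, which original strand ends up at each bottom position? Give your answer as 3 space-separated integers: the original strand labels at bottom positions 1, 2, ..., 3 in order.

Answer: 1 2 3

Derivation:
Gen 1 (s1): strand 1 crosses over strand 2. Perm now: [2 1 3]
Gen 2 (s2): strand 1 crosses over strand 3. Perm now: [2 3 1]
Gen 3 (s1): strand 2 crosses over strand 3. Perm now: [3 2 1]
Gen 4 (s1^-1): strand 3 crosses under strand 2. Perm now: [2 3 1]
Gen 5 (s2): strand 3 crosses over strand 1. Perm now: [2 1 3]
Gen 6 (s2): strand 1 crosses over strand 3. Perm now: [2 3 1]
Gen 7 (s1): strand 2 crosses over strand 3. Perm now: [3 2 1]
Gen 8 (s1^-1): strand 3 crosses under strand 2. Perm now: [2 3 1]
Gen 9 (s2^-1): strand 3 crosses under strand 1. Perm now: [2 1 3]
Gen 10 (s1): strand 2 crosses over strand 1. Perm now: [1 2 3]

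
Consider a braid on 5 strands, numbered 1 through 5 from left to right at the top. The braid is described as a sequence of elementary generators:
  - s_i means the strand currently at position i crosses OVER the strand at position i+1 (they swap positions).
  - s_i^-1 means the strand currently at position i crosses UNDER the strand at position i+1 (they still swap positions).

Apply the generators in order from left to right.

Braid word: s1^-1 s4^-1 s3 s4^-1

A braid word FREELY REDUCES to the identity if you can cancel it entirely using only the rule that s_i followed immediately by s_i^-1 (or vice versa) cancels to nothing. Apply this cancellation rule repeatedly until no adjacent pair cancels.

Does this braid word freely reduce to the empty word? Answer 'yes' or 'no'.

Gen 1 (s1^-1): push. Stack: [s1^-1]
Gen 2 (s4^-1): push. Stack: [s1^-1 s4^-1]
Gen 3 (s3): push. Stack: [s1^-1 s4^-1 s3]
Gen 4 (s4^-1): push. Stack: [s1^-1 s4^-1 s3 s4^-1]
Reduced word: s1^-1 s4^-1 s3 s4^-1

Answer: no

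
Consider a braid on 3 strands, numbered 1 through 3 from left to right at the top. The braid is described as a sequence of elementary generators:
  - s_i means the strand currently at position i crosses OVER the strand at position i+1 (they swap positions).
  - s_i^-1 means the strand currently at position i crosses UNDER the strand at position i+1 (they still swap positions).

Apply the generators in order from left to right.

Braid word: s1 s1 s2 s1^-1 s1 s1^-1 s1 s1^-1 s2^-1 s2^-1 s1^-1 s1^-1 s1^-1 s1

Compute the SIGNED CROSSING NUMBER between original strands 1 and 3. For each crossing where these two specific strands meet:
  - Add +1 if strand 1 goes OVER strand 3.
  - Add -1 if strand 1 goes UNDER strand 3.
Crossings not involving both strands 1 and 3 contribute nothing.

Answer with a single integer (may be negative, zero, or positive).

Answer: -3

Derivation:
Gen 1: crossing 1x2. Both 1&3? no. Sum: 0
Gen 2: crossing 2x1. Both 1&3? no. Sum: 0
Gen 3: crossing 2x3. Both 1&3? no. Sum: 0
Gen 4: 1 under 3. Both 1&3? yes. Contrib: -1. Sum: -1
Gen 5: 3 over 1. Both 1&3? yes. Contrib: -1. Sum: -2
Gen 6: 1 under 3. Both 1&3? yes. Contrib: -1. Sum: -3
Gen 7: 3 over 1. Both 1&3? yes. Contrib: -1. Sum: -4
Gen 8: 1 under 3. Both 1&3? yes. Contrib: -1. Sum: -5
Gen 9: crossing 1x2. Both 1&3? no. Sum: -5
Gen 10: crossing 2x1. Both 1&3? no. Sum: -5
Gen 11: 3 under 1. Both 1&3? yes. Contrib: +1. Sum: -4
Gen 12: 1 under 3. Both 1&3? yes. Contrib: -1. Sum: -5
Gen 13: 3 under 1. Both 1&3? yes. Contrib: +1. Sum: -4
Gen 14: 1 over 3. Both 1&3? yes. Contrib: +1. Sum: -3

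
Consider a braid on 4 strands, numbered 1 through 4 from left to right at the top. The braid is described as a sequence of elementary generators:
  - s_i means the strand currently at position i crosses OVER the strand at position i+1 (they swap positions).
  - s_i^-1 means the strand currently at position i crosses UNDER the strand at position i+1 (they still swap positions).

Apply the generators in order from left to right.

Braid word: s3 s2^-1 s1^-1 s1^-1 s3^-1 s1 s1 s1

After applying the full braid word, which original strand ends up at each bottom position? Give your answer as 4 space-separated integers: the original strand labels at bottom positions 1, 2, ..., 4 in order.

Gen 1 (s3): strand 3 crosses over strand 4. Perm now: [1 2 4 3]
Gen 2 (s2^-1): strand 2 crosses under strand 4. Perm now: [1 4 2 3]
Gen 3 (s1^-1): strand 1 crosses under strand 4. Perm now: [4 1 2 3]
Gen 4 (s1^-1): strand 4 crosses under strand 1. Perm now: [1 4 2 3]
Gen 5 (s3^-1): strand 2 crosses under strand 3. Perm now: [1 4 3 2]
Gen 6 (s1): strand 1 crosses over strand 4. Perm now: [4 1 3 2]
Gen 7 (s1): strand 4 crosses over strand 1. Perm now: [1 4 3 2]
Gen 8 (s1): strand 1 crosses over strand 4. Perm now: [4 1 3 2]

Answer: 4 1 3 2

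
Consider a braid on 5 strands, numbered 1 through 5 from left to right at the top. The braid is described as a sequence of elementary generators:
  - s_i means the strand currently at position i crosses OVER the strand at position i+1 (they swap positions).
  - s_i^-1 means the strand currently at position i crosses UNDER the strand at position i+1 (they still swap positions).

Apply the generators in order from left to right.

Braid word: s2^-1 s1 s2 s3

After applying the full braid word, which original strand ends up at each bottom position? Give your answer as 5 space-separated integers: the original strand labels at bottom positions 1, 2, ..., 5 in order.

Gen 1 (s2^-1): strand 2 crosses under strand 3. Perm now: [1 3 2 4 5]
Gen 2 (s1): strand 1 crosses over strand 3. Perm now: [3 1 2 4 5]
Gen 3 (s2): strand 1 crosses over strand 2. Perm now: [3 2 1 4 5]
Gen 4 (s3): strand 1 crosses over strand 4. Perm now: [3 2 4 1 5]

Answer: 3 2 4 1 5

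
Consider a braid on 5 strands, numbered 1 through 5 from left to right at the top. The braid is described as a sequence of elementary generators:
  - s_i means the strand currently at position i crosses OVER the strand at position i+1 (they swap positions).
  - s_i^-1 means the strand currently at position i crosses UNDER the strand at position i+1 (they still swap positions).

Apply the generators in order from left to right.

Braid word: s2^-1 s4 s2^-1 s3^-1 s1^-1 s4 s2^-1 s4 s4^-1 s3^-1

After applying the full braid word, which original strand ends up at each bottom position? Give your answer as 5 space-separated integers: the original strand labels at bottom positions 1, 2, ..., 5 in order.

Gen 1 (s2^-1): strand 2 crosses under strand 3. Perm now: [1 3 2 4 5]
Gen 2 (s4): strand 4 crosses over strand 5. Perm now: [1 3 2 5 4]
Gen 3 (s2^-1): strand 3 crosses under strand 2. Perm now: [1 2 3 5 4]
Gen 4 (s3^-1): strand 3 crosses under strand 5. Perm now: [1 2 5 3 4]
Gen 5 (s1^-1): strand 1 crosses under strand 2. Perm now: [2 1 5 3 4]
Gen 6 (s4): strand 3 crosses over strand 4. Perm now: [2 1 5 4 3]
Gen 7 (s2^-1): strand 1 crosses under strand 5. Perm now: [2 5 1 4 3]
Gen 8 (s4): strand 4 crosses over strand 3. Perm now: [2 5 1 3 4]
Gen 9 (s4^-1): strand 3 crosses under strand 4. Perm now: [2 5 1 4 3]
Gen 10 (s3^-1): strand 1 crosses under strand 4. Perm now: [2 5 4 1 3]

Answer: 2 5 4 1 3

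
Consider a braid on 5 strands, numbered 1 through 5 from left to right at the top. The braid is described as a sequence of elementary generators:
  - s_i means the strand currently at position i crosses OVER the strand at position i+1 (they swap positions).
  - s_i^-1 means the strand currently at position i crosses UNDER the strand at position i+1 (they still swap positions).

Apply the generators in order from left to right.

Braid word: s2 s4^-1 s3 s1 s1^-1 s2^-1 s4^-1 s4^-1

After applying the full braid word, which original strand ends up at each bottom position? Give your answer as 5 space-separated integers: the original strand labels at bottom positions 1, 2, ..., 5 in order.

Gen 1 (s2): strand 2 crosses over strand 3. Perm now: [1 3 2 4 5]
Gen 2 (s4^-1): strand 4 crosses under strand 5. Perm now: [1 3 2 5 4]
Gen 3 (s3): strand 2 crosses over strand 5. Perm now: [1 3 5 2 4]
Gen 4 (s1): strand 1 crosses over strand 3. Perm now: [3 1 5 2 4]
Gen 5 (s1^-1): strand 3 crosses under strand 1. Perm now: [1 3 5 2 4]
Gen 6 (s2^-1): strand 3 crosses under strand 5. Perm now: [1 5 3 2 4]
Gen 7 (s4^-1): strand 2 crosses under strand 4. Perm now: [1 5 3 4 2]
Gen 8 (s4^-1): strand 4 crosses under strand 2. Perm now: [1 5 3 2 4]

Answer: 1 5 3 2 4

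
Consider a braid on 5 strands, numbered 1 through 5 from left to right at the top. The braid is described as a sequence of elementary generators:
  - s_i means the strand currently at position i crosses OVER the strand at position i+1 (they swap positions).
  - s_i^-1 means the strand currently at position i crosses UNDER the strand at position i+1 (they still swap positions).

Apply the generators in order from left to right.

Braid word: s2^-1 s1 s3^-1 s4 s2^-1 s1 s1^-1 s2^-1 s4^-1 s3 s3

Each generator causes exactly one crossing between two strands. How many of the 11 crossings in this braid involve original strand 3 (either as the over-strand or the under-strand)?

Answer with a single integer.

Answer: 4

Derivation:
Gen 1: crossing 2x3. Involves strand 3? yes. Count so far: 1
Gen 2: crossing 1x3. Involves strand 3? yes. Count so far: 2
Gen 3: crossing 2x4. Involves strand 3? no. Count so far: 2
Gen 4: crossing 2x5. Involves strand 3? no. Count so far: 2
Gen 5: crossing 1x4. Involves strand 3? no. Count so far: 2
Gen 6: crossing 3x4. Involves strand 3? yes. Count so far: 3
Gen 7: crossing 4x3. Involves strand 3? yes. Count so far: 4
Gen 8: crossing 4x1. Involves strand 3? no. Count so far: 4
Gen 9: crossing 5x2. Involves strand 3? no. Count so far: 4
Gen 10: crossing 4x2. Involves strand 3? no. Count so far: 4
Gen 11: crossing 2x4. Involves strand 3? no. Count so far: 4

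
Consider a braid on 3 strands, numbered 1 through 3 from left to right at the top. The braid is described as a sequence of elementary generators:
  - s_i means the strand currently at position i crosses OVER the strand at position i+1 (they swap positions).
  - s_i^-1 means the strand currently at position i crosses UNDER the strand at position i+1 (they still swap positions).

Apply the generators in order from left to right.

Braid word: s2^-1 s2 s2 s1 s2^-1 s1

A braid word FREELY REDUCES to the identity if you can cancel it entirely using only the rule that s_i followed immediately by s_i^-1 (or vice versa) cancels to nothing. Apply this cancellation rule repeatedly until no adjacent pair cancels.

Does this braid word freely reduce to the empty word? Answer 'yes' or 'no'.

Answer: no

Derivation:
Gen 1 (s2^-1): push. Stack: [s2^-1]
Gen 2 (s2): cancels prior s2^-1. Stack: []
Gen 3 (s2): push. Stack: [s2]
Gen 4 (s1): push. Stack: [s2 s1]
Gen 5 (s2^-1): push. Stack: [s2 s1 s2^-1]
Gen 6 (s1): push. Stack: [s2 s1 s2^-1 s1]
Reduced word: s2 s1 s2^-1 s1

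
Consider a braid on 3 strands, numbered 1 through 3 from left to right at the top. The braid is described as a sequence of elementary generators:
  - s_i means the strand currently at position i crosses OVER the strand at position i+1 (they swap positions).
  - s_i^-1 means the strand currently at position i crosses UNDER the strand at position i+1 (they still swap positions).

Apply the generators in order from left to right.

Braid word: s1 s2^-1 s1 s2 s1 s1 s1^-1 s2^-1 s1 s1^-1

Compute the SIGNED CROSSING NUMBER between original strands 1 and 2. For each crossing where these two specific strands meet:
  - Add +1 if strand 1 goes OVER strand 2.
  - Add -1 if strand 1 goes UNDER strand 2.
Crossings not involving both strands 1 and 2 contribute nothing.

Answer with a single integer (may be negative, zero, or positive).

Gen 1: 1 over 2. Both 1&2? yes. Contrib: +1. Sum: 1
Gen 2: crossing 1x3. Both 1&2? no. Sum: 1
Gen 3: crossing 2x3. Both 1&2? no. Sum: 1
Gen 4: 2 over 1. Both 1&2? yes. Contrib: -1. Sum: 0
Gen 5: crossing 3x1. Both 1&2? no. Sum: 0
Gen 6: crossing 1x3. Both 1&2? no. Sum: 0
Gen 7: crossing 3x1. Both 1&2? no. Sum: 0
Gen 8: crossing 3x2. Both 1&2? no. Sum: 0
Gen 9: 1 over 2. Both 1&2? yes. Contrib: +1. Sum: 1
Gen 10: 2 under 1. Both 1&2? yes. Contrib: +1. Sum: 2

Answer: 2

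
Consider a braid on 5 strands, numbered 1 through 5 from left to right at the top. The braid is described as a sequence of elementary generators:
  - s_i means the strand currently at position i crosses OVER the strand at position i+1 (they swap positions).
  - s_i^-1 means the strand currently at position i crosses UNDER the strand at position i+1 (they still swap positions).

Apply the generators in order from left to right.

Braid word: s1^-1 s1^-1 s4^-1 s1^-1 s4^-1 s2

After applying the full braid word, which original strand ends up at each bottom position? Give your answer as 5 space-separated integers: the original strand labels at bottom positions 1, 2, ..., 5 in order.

Answer: 2 3 1 4 5

Derivation:
Gen 1 (s1^-1): strand 1 crosses under strand 2. Perm now: [2 1 3 4 5]
Gen 2 (s1^-1): strand 2 crosses under strand 1. Perm now: [1 2 3 4 5]
Gen 3 (s4^-1): strand 4 crosses under strand 5. Perm now: [1 2 3 5 4]
Gen 4 (s1^-1): strand 1 crosses under strand 2. Perm now: [2 1 3 5 4]
Gen 5 (s4^-1): strand 5 crosses under strand 4. Perm now: [2 1 3 4 5]
Gen 6 (s2): strand 1 crosses over strand 3. Perm now: [2 3 1 4 5]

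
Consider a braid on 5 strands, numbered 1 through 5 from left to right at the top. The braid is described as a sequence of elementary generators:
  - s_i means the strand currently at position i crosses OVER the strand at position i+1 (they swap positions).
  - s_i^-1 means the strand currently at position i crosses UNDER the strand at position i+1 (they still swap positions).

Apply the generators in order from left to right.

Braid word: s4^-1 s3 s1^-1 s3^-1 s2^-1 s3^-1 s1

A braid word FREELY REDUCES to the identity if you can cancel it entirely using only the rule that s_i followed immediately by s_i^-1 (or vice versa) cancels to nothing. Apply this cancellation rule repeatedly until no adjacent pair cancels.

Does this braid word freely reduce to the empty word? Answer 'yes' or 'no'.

Gen 1 (s4^-1): push. Stack: [s4^-1]
Gen 2 (s3): push. Stack: [s4^-1 s3]
Gen 3 (s1^-1): push. Stack: [s4^-1 s3 s1^-1]
Gen 4 (s3^-1): push. Stack: [s4^-1 s3 s1^-1 s3^-1]
Gen 5 (s2^-1): push. Stack: [s4^-1 s3 s1^-1 s3^-1 s2^-1]
Gen 6 (s3^-1): push. Stack: [s4^-1 s3 s1^-1 s3^-1 s2^-1 s3^-1]
Gen 7 (s1): push. Stack: [s4^-1 s3 s1^-1 s3^-1 s2^-1 s3^-1 s1]
Reduced word: s4^-1 s3 s1^-1 s3^-1 s2^-1 s3^-1 s1

Answer: no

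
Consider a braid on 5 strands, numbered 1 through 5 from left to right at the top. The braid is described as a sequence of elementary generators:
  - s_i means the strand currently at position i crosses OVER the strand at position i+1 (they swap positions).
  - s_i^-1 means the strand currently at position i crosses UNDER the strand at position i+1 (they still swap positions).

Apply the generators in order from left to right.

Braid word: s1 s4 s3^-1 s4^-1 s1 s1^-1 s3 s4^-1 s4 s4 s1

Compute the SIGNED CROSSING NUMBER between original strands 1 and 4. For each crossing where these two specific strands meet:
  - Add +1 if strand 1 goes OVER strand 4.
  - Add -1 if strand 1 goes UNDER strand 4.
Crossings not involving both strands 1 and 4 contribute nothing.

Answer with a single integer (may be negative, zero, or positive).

Answer: 0

Derivation:
Gen 1: crossing 1x2. Both 1&4? no. Sum: 0
Gen 2: crossing 4x5. Both 1&4? no. Sum: 0
Gen 3: crossing 3x5. Both 1&4? no. Sum: 0
Gen 4: crossing 3x4. Both 1&4? no. Sum: 0
Gen 5: crossing 2x1. Both 1&4? no. Sum: 0
Gen 6: crossing 1x2. Both 1&4? no. Sum: 0
Gen 7: crossing 5x4. Both 1&4? no. Sum: 0
Gen 8: crossing 5x3. Both 1&4? no. Sum: 0
Gen 9: crossing 3x5. Both 1&4? no. Sum: 0
Gen 10: crossing 5x3. Both 1&4? no. Sum: 0
Gen 11: crossing 2x1. Both 1&4? no. Sum: 0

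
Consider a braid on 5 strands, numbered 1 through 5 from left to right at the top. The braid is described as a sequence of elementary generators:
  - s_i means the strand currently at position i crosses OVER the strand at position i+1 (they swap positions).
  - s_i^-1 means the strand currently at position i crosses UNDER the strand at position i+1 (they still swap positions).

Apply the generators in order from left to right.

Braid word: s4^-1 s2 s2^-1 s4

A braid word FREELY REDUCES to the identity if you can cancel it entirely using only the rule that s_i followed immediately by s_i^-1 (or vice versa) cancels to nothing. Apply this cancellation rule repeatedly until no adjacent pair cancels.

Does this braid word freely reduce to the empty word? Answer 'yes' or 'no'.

Answer: yes

Derivation:
Gen 1 (s4^-1): push. Stack: [s4^-1]
Gen 2 (s2): push. Stack: [s4^-1 s2]
Gen 3 (s2^-1): cancels prior s2. Stack: [s4^-1]
Gen 4 (s4): cancels prior s4^-1. Stack: []
Reduced word: (empty)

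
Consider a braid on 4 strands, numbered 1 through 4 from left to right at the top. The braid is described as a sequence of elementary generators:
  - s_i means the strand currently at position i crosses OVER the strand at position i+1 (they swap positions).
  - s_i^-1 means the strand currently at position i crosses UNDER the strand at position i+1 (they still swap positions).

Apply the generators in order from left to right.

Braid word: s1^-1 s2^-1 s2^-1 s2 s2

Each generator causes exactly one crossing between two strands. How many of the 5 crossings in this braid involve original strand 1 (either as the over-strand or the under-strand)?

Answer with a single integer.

Gen 1: crossing 1x2. Involves strand 1? yes. Count so far: 1
Gen 2: crossing 1x3. Involves strand 1? yes. Count so far: 2
Gen 3: crossing 3x1. Involves strand 1? yes. Count so far: 3
Gen 4: crossing 1x3. Involves strand 1? yes. Count so far: 4
Gen 5: crossing 3x1. Involves strand 1? yes. Count so far: 5

Answer: 5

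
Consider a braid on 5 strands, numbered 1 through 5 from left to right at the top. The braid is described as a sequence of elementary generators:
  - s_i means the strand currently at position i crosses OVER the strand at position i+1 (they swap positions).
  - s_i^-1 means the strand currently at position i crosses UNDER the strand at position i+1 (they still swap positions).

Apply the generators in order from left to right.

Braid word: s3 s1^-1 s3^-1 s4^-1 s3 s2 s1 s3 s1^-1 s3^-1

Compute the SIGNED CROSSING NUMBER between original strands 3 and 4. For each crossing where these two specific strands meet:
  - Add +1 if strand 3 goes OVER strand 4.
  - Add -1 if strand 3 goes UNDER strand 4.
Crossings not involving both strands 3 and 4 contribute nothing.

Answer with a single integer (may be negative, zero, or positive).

Answer: 2

Derivation:
Gen 1: 3 over 4. Both 3&4? yes. Contrib: +1. Sum: 1
Gen 2: crossing 1x2. Both 3&4? no. Sum: 1
Gen 3: 4 under 3. Both 3&4? yes. Contrib: +1. Sum: 2
Gen 4: crossing 4x5. Both 3&4? no. Sum: 2
Gen 5: crossing 3x5. Both 3&4? no. Sum: 2
Gen 6: crossing 1x5. Both 3&4? no. Sum: 2
Gen 7: crossing 2x5. Both 3&4? no. Sum: 2
Gen 8: crossing 1x3. Both 3&4? no. Sum: 2
Gen 9: crossing 5x2. Both 3&4? no. Sum: 2
Gen 10: crossing 3x1. Both 3&4? no. Sum: 2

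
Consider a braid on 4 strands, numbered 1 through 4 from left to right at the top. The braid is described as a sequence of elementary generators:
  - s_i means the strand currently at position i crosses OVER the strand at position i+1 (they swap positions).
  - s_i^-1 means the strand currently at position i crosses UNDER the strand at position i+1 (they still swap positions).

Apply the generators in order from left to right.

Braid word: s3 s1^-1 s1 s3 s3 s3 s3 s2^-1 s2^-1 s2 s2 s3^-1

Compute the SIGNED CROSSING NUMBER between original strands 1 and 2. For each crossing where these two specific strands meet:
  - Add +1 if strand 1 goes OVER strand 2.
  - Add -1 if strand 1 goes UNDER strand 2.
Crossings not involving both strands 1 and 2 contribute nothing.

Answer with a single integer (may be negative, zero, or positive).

Gen 1: crossing 3x4. Both 1&2? no. Sum: 0
Gen 2: 1 under 2. Both 1&2? yes. Contrib: -1. Sum: -1
Gen 3: 2 over 1. Both 1&2? yes. Contrib: -1. Sum: -2
Gen 4: crossing 4x3. Both 1&2? no. Sum: -2
Gen 5: crossing 3x4. Both 1&2? no. Sum: -2
Gen 6: crossing 4x3. Both 1&2? no. Sum: -2
Gen 7: crossing 3x4. Both 1&2? no. Sum: -2
Gen 8: crossing 2x4. Both 1&2? no. Sum: -2
Gen 9: crossing 4x2. Both 1&2? no. Sum: -2
Gen 10: crossing 2x4. Both 1&2? no. Sum: -2
Gen 11: crossing 4x2. Both 1&2? no. Sum: -2
Gen 12: crossing 4x3. Both 1&2? no. Sum: -2

Answer: -2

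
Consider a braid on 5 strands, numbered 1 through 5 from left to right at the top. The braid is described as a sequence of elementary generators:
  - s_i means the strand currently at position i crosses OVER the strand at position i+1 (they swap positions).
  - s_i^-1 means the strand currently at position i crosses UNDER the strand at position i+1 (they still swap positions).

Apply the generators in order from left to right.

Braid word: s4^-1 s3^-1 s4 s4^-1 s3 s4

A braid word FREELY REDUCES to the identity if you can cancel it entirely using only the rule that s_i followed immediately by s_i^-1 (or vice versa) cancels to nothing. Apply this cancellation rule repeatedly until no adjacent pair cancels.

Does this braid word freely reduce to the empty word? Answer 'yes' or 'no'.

Answer: yes

Derivation:
Gen 1 (s4^-1): push. Stack: [s4^-1]
Gen 2 (s3^-1): push. Stack: [s4^-1 s3^-1]
Gen 3 (s4): push. Stack: [s4^-1 s3^-1 s4]
Gen 4 (s4^-1): cancels prior s4. Stack: [s4^-1 s3^-1]
Gen 5 (s3): cancels prior s3^-1. Stack: [s4^-1]
Gen 6 (s4): cancels prior s4^-1. Stack: []
Reduced word: (empty)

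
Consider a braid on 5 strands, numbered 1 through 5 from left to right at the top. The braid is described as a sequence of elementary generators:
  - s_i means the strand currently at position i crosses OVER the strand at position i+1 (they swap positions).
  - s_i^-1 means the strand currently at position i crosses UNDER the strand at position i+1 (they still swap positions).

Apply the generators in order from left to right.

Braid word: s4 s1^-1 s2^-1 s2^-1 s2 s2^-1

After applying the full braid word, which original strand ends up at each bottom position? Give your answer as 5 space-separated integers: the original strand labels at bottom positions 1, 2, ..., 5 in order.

Answer: 2 1 3 5 4

Derivation:
Gen 1 (s4): strand 4 crosses over strand 5. Perm now: [1 2 3 5 4]
Gen 2 (s1^-1): strand 1 crosses under strand 2. Perm now: [2 1 3 5 4]
Gen 3 (s2^-1): strand 1 crosses under strand 3. Perm now: [2 3 1 5 4]
Gen 4 (s2^-1): strand 3 crosses under strand 1. Perm now: [2 1 3 5 4]
Gen 5 (s2): strand 1 crosses over strand 3. Perm now: [2 3 1 5 4]
Gen 6 (s2^-1): strand 3 crosses under strand 1. Perm now: [2 1 3 5 4]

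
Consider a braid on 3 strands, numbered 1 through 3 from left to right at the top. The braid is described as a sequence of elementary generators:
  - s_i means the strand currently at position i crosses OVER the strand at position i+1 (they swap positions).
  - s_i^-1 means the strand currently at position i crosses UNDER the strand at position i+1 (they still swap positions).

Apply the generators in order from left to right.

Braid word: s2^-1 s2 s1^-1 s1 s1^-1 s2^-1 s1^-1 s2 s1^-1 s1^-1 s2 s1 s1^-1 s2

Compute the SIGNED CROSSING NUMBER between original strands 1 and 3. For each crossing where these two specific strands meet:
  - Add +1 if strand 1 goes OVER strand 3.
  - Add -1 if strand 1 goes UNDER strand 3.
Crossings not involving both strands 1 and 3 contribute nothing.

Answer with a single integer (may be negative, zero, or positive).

Answer: -1

Derivation:
Gen 1: crossing 2x3. Both 1&3? no. Sum: 0
Gen 2: crossing 3x2. Both 1&3? no. Sum: 0
Gen 3: crossing 1x2. Both 1&3? no. Sum: 0
Gen 4: crossing 2x1. Both 1&3? no. Sum: 0
Gen 5: crossing 1x2. Both 1&3? no. Sum: 0
Gen 6: 1 under 3. Both 1&3? yes. Contrib: -1. Sum: -1
Gen 7: crossing 2x3. Both 1&3? no. Sum: -1
Gen 8: crossing 2x1. Both 1&3? no. Sum: -1
Gen 9: 3 under 1. Both 1&3? yes. Contrib: +1. Sum: 0
Gen 10: 1 under 3. Both 1&3? yes. Contrib: -1. Sum: -1
Gen 11: crossing 1x2. Both 1&3? no. Sum: -1
Gen 12: crossing 3x2. Both 1&3? no. Sum: -1
Gen 13: crossing 2x3. Both 1&3? no. Sum: -1
Gen 14: crossing 2x1. Both 1&3? no. Sum: -1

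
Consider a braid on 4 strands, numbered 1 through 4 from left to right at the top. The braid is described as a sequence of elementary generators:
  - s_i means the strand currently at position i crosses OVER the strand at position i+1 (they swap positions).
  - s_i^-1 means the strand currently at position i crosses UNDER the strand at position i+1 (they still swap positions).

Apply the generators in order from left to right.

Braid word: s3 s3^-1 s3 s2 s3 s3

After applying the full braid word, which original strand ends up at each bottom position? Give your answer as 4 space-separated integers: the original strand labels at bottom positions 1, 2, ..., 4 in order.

Answer: 1 4 2 3

Derivation:
Gen 1 (s3): strand 3 crosses over strand 4. Perm now: [1 2 4 3]
Gen 2 (s3^-1): strand 4 crosses under strand 3. Perm now: [1 2 3 4]
Gen 3 (s3): strand 3 crosses over strand 4. Perm now: [1 2 4 3]
Gen 4 (s2): strand 2 crosses over strand 4. Perm now: [1 4 2 3]
Gen 5 (s3): strand 2 crosses over strand 3. Perm now: [1 4 3 2]
Gen 6 (s3): strand 3 crosses over strand 2. Perm now: [1 4 2 3]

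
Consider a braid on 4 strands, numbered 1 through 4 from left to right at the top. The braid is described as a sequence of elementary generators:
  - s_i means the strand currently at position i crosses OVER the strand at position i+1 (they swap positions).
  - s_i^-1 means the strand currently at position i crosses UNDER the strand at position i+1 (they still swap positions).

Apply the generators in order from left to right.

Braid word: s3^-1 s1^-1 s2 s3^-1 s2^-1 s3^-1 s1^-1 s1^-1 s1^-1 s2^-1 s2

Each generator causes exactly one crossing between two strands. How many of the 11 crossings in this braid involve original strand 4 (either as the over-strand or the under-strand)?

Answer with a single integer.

Gen 1: crossing 3x4. Involves strand 4? yes. Count so far: 1
Gen 2: crossing 1x2. Involves strand 4? no. Count so far: 1
Gen 3: crossing 1x4. Involves strand 4? yes. Count so far: 2
Gen 4: crossing 1x3. Involves strand 4? no. Count so far: 2
Gen 5: crossing 4x3. Involves strand 4? yes. Count so far: 3
Gen 6: crossing 4x1. Involves strand 4? yes. Count so far: 4
Gen 7: crossing 2x3. Involves strand 4? no. Count so far: 4
Gen 8: crossing 3x2. Involves strand 4? no. Count so far: 4
Gen 9: crossing 2x3. Involves strand 4? no. Count so far: 4
Gen 10: crossing 2x1. Involves strand 4? no. Count so far: 4
Gen 11: crossing 1x2. Involves strand 4? no. Count so far: 4

Answer: 4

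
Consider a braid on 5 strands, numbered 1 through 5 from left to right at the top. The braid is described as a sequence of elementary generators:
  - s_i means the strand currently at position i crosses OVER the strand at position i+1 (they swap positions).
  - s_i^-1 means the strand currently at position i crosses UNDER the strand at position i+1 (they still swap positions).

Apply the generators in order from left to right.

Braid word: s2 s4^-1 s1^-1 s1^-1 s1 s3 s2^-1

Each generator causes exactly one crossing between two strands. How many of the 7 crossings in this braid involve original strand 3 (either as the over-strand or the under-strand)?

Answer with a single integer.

Gen 1: crossing 2x3. Involves strand 3? yes. Count so far: 1
Gen 2: crossing 4x5. Involves strand 3? no. Count so far: 1
Gen 3: crossing 1x3. Involves strand 3? yes. Count so far: 2
Gen 4: crossing 3x1. Involves strand 3? yes. Count so far: 3
Gen 5: crossing 1x3. Involves strand 3? yes. Count so far: 4
Gen 6: crossing 2x5. Involves strand 3? no. Count so far: 4
Gen 7: crossing 1x5. Involves strand 3? no. Count so far: 4

Answer: 4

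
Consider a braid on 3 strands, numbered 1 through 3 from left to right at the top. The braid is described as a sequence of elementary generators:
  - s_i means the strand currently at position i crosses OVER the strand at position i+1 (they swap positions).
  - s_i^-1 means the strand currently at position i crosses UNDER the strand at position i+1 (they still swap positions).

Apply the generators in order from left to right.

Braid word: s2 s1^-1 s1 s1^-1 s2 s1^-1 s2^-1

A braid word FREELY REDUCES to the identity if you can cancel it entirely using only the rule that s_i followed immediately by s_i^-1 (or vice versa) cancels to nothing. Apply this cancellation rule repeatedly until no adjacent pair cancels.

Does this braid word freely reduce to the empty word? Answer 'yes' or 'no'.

Gen 1 (s2): push. Stack: [s2]
Gen 2 (s1^-1): push. Stack: [s2 s1^-1]
Gen 3 (s1): cancels prior s1^-1. Stack: [s2]
Gen 4 (s1^-1): push. Stack: [s2 s1^-1]
Gen 5 (s2): push. Stack: [s2 s1^-1 s2]
Gen 6 (s1^-1): push. Stack: [s2 s1^-1 s2 s1^-1]
Gen 7 (s2^-1): push. Stack: [s2 s1^-1 s2 s1^-1 s2^-1]
Reduced word: s2 s1^-1 s2 s1^-1 s2^-1

Answer: no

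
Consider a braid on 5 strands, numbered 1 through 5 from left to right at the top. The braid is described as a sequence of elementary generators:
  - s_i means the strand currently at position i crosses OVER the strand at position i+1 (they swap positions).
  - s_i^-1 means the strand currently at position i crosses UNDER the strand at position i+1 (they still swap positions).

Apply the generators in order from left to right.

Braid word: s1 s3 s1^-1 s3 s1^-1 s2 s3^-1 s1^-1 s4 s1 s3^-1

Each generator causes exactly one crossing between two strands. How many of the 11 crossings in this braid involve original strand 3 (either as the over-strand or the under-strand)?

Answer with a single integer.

Gen 1: crossing 1x2. Involves strand 3? no. Count so far: 0
Gen 2: crossing 3x4. Involves strand 3? yes. Count so far: 1
Gen 3: crossing 2x1. Involves strand 3? no. Count so far: 1
Gen 4: crossing 4x3. Involves strand 3? yes. Count so far: 2
Gen 5: crossing 1x2. Involves strand 3? no. Count so far: 2
Gen 6: crossing 1x3. Involves strand 3? yes. Count so far: 3
Gen 7: crossing 1x4. Involves strand 3? no. Count so far: 3
Gen 8: crossing 2x3. Involves strand 3? yes. Count so far: 4
Gen 9: crossing 1x5. Involves strand 3? no. Count so far: 4
Gen 10: crossing 3x2. Involves strand 3? yes. Count so far: 5
Gen 11: crossing 4x5. Involves strand 3? no. Count so far: 5

Answer: 5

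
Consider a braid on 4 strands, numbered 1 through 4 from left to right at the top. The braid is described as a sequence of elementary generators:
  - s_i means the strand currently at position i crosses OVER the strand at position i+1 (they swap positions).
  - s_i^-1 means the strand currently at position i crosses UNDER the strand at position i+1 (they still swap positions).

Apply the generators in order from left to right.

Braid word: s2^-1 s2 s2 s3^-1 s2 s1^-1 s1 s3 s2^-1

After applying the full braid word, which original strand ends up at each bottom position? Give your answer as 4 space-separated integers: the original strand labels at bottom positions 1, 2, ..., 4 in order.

Gen 1 (s2^-1): strand 2 crosses under strand 3. Perm now: [1 3 2 4]
Gen 2 (s2): strand 3 crosses over strand 2. Perm now: [1 2 3 4]
Gen 3 (s2): strand 2 crosses over strand 3. Perm now: [1 3 2 4]
Gen 4 (s3^-1): strand 2 crosses under strand 4. Perm now: [1 3 4 2]
Gen 5 (s2): strand 3 crosses over strand 4. Perm now: [1 4 3 2]
Gen 6 (s1^-1): strand 1 crosses under strand 4. Perm now: [4 1 3 2]
Gen 7 (s1): strand 4 crosses over strand 1. Perm now: [1 4 3 2]
Gen 8 (s3): strand 3 crosses over strand 2. Perm now: [1 4 2 3]
Gen 9 (s2^-1): strand 4 crosses under strand 2. Perm now: [1 2 4 3]

Answer: 1 2 4 3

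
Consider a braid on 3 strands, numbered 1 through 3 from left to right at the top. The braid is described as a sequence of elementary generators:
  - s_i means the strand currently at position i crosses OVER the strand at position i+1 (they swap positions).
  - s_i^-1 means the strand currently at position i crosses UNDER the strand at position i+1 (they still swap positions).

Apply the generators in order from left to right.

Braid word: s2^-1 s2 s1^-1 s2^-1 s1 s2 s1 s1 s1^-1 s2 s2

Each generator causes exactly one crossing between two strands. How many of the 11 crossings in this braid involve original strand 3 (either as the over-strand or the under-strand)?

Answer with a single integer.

Gen 1: crossing 2x3. Involves strand 3? yes. Count so far: 1
Gen 2: crossing 3x2. Involves strand 3? yes. Count so far: 2
Gen 3: crossing 1x2. Involves strand 3? no. Count so far: 2
Gen 4: crossing 1x3. Involves strand 3? yes. Count so far: 3
Gen 5: crossing 2x3. Involves strand 3? yes. Count so far: 4
Gen 6: crossing 2x1. Involves strand 3? no. Count so far: 4
Gen 7: crossing 3x1. Involves strand 3? yes. Count so far: 5
Gen 8: crossing 1x3. Involves strand 3? yes. Count so far: 6
Gen 9: crossing 3x1. Involves strand 3? yes. Count so far: 7
Gen 10: crossing 3x2. Involves strand 3? yes. Count so far: 8
Gen 11: crossing 2x3. Involves strand 3? yes. Count so far: 9

Answer: 9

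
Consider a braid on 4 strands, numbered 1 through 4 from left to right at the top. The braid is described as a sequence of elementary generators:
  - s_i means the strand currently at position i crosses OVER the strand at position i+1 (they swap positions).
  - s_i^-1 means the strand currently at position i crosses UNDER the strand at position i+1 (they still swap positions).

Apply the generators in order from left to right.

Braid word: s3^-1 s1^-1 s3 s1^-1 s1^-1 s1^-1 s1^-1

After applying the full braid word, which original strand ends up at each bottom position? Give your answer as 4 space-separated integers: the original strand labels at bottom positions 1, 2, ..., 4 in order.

Gen 1 (s3^-1): strand 3 crosses under strand 4. Perm now: [1 2 4 3]
Gen 2 (s1^-1): strand 1 crosses under strand 2. Perm now: [2 1 4 3]
Gen 3 (s3): strand 4 crosses over strand 3. Perm now: [2 1 3 4]
Gen 4 (s1^-1): strand 2 crosses under strand 1. Perm now: [1 2 3 4]
Gen 5 (s1^-1): strand 1 crosses under strand 2. Perm now: [2 1 3 4]
Gen 6 (s1^-1): strand 2 crosses under strand 1. Perm now: [1 2 3 4]
Gen 7 (s1^-1): strand 1 crosses under strand 2. Perm now: [2 1 3 4]

Answer: 2 1 3 4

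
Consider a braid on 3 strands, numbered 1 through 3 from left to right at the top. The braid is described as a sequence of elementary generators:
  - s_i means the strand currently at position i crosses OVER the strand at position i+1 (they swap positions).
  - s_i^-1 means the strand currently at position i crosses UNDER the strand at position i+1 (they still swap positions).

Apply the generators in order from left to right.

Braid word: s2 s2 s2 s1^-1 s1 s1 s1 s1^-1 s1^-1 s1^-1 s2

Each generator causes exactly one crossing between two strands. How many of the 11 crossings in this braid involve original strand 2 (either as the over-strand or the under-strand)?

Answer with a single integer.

Answer: 4

Derivation:
Gen 1: crossing 2x3. Involves strand 2? yes. Count so far: 1
Gen 2: crossing 3x2. Involves strand 2? yes. Count so far: 2
Gen 3: crossing 2x3. Involves strand 2? yes. Count so far: 3
Gen 4: crossing 1x3. Involves strand 2? no. Count so far: 3
Gen 5: crossing 3x1. Involves strand 2? no. Count so far: 3
Gen 6: crossing 1x3. Involves strand 2? no. Count so far: 3
Gen 7: crossing 3x1. Involves strand 2? no. Count so far: 3
Gen 8: crossing 1x3. Involves strand 2? no. Count so far: 3
Gen 9: crossing 3x1. Involves strand 2? no. Count so far: 3
Gen 10: crossing 1x3. Involves strand 2? no. Count so far: 3
Gen 11: crossing 1x2. Involves strand 2? yes. Count so far: 4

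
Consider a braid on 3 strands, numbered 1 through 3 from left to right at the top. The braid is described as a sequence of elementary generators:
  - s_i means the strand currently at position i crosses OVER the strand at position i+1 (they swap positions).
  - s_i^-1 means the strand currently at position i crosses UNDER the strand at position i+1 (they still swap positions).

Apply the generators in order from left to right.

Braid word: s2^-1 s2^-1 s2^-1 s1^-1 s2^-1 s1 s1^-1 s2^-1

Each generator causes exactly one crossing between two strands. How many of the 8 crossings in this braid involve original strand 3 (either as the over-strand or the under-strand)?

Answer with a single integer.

Answer: 6

Derivation:
Gen 1: crossing 2x3. Involves strand 3? yes. Count so far: 1
Gen 2: crossing 3x2. Involves strand 3? yes. Count so far: 2
Gen 3: crossing 2x3. Involves strand 3? yes. Count so far: 3
Gen 4: crossing 1x3. Involves strand 3? yes. Count so far: 4
Gen 5: crossing 1x2. Involves strand 3? no. Count so far: 4
Gen 6: crossing 3x2. Involves strand 3? yes. Count so far: 5
Gen 7: crossing 2x3. Involves strand 3? yes. Count so far: 6
Gen 8: crossing 2x1. Involves strand 3? no. Count so far: 6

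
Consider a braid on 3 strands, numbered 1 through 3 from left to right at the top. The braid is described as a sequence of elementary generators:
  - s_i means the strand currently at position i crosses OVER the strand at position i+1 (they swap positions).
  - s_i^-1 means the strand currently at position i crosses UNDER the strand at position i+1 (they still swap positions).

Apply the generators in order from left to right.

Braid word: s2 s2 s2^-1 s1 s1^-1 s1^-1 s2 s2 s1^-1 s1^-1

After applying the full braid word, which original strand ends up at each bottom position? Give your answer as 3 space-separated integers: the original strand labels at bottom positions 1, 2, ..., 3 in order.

Answer: 3 1 2

Derivation:
Gen 1 (s2): strand 2 crosses over strand 3. Perm now: [1 3 2]
Gen 2 (s2): strand 3 crosses over strand 2. Perm now: [1 2 3]
Gen 3 (s2^-1): strand 2 crosses under strand 3. Perm now: [1 3 2]
Gen 4 (s1): strand 1 crosses over strand 3. Perm now: [3 1 2]
Gen 5 (s1^-1): strand 3 crosses under strand 1. Perm now: [1 3 2]
Gen 6 (s1^-1): strand 1 crosses under strand 3. Perm now: [3 1 2]
Gen 7 (s2): strand 1 crosses over strand 2. Perm now: [3 2 1]
Gen 8 (s2): strand 2 crosses over strand 1. Perm now: [3 1 2]
Gen 9 (s1^-1): strand 3 crosses under strand 1. Perm now: [1 3 2]
Gen 10 (s1^-1): strand 1 crosses under strand 3. Perm now: [3 1 2]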